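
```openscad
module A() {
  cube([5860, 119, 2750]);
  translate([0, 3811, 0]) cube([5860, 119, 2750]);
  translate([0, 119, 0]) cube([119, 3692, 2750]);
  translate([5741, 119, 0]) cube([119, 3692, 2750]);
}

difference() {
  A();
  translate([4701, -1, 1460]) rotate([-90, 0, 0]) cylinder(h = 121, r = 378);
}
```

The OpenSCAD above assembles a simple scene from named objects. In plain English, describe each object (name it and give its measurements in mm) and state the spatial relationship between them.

A is the wall frame of a small rectangular building: four walls, each 2750 mm tall and 119 mm thick, enclosing a footprint 5860 mm (x) by 3930 mm (y) outside-to-outside, with no floor or roof. The front and back walls (the −y and +y sides) span the full width; the two side walls fit between them.

The house frame has a circular hole of radius 378 mm through its front wall, centred at (x = 4701, z = 1460).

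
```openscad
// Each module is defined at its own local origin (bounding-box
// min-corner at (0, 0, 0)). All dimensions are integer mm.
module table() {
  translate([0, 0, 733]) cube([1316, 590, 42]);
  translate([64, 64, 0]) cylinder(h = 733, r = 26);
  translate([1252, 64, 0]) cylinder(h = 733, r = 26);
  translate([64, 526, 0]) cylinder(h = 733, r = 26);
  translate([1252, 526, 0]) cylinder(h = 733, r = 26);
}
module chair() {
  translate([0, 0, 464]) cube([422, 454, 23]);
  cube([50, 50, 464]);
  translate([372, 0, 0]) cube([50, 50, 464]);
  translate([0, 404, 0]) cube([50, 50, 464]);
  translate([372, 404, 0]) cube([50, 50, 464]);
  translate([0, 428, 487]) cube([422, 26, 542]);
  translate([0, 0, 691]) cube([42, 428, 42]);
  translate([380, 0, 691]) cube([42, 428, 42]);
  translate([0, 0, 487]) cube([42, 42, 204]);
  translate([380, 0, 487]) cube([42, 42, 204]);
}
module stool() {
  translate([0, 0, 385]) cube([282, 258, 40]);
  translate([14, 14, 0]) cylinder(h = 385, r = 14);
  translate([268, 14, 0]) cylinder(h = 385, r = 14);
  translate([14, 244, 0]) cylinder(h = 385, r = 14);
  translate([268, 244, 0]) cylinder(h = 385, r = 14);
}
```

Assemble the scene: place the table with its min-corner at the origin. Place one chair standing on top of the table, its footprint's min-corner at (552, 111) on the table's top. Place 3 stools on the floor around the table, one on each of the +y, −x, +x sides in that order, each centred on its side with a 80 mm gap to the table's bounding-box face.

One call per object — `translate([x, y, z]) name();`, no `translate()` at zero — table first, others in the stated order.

table();
translate([552, 111, 775]) chair();
translate([517, 670, 0]) stool();
translate([-362, 166, 0]) stool();
translate([1396, 166, 0]) stool();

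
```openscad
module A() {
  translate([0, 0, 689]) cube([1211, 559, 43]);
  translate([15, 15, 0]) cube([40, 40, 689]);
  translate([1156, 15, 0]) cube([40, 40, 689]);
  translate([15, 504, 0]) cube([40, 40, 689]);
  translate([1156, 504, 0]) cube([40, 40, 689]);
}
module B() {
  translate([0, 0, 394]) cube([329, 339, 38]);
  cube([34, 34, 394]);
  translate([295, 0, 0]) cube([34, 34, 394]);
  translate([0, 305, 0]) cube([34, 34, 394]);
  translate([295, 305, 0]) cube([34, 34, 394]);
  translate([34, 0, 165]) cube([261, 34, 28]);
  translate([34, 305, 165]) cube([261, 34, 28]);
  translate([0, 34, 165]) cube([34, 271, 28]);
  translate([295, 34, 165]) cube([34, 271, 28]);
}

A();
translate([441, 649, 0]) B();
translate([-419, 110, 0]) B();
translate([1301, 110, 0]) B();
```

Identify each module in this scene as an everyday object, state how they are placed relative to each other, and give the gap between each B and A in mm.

Each stool's nearest face is 90 mm from the table's bounding box.

A is a table. B is a stool. Three stools sit around the table at the +y, −x, +x sides. The gap between each stool and the table is 90 mm.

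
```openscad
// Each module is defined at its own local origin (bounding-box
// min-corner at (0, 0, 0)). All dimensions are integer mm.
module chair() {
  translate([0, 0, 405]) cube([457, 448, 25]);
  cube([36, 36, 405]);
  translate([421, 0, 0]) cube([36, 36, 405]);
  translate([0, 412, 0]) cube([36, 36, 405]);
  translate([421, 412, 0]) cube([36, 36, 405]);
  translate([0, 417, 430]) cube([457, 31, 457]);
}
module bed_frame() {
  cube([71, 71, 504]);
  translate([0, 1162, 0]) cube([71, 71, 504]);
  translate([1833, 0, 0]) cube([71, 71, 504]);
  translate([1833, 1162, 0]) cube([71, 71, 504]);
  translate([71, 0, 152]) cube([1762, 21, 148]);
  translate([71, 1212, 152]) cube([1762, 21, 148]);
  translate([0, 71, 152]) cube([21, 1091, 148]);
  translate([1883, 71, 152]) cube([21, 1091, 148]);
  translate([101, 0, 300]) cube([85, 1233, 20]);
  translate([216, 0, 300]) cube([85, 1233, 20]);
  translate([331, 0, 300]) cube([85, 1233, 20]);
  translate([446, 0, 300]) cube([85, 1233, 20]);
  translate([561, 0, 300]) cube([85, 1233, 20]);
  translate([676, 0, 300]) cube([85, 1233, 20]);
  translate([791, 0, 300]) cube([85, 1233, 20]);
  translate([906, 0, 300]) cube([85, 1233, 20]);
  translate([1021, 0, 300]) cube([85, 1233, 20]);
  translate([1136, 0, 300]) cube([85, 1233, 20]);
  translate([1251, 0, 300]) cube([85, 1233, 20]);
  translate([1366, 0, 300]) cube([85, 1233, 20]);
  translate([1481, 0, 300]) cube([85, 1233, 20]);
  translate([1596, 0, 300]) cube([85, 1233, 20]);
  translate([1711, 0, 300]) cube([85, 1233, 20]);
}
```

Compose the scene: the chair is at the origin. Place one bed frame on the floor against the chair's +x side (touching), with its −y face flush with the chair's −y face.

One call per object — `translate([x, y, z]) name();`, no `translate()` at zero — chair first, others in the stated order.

chair();
translate([457, 0, 0]) bed_frame();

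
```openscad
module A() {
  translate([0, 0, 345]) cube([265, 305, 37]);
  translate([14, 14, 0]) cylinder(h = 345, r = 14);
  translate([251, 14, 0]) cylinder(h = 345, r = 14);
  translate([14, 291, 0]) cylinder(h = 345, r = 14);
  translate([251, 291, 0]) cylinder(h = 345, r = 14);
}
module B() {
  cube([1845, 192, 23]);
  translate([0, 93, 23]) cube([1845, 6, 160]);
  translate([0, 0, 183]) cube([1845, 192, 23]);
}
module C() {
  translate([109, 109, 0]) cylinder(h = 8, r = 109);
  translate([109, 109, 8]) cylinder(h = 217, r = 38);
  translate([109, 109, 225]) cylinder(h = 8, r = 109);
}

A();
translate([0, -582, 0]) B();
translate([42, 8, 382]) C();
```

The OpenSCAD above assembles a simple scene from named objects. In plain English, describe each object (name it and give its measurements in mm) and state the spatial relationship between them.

A is a four-legged stool. The seat is a 265×305×37 mm slab whose top surface is at z = 382 mm; four round legs, each 28 mm in diameter, run from the floor (z = 0) to the underside of the seat, each leg's axis is inset half a diameter from the nearest pair of seat edges (so the leg's bounding box is flush with the corner).

B is an I-beam lying along x, 1845 mm long. Overall section height 206 mm. Two flanges 192 mm wide (y) and 23 mm thick, one on the floor and one at the top; a web 6 mm thick runs between them, centred on the flange width.

C is a spool: two coaxial disc flanges of radius 109 mm and thickness 8 mm, joined by a core cylinder of radius 38 mm and height 217 mm. The lower flange rests on z = 0 and the three cylinders share a vertical axis.

The I-beam is on the floor beside the stool on its −y side. The spool is on top of the stool.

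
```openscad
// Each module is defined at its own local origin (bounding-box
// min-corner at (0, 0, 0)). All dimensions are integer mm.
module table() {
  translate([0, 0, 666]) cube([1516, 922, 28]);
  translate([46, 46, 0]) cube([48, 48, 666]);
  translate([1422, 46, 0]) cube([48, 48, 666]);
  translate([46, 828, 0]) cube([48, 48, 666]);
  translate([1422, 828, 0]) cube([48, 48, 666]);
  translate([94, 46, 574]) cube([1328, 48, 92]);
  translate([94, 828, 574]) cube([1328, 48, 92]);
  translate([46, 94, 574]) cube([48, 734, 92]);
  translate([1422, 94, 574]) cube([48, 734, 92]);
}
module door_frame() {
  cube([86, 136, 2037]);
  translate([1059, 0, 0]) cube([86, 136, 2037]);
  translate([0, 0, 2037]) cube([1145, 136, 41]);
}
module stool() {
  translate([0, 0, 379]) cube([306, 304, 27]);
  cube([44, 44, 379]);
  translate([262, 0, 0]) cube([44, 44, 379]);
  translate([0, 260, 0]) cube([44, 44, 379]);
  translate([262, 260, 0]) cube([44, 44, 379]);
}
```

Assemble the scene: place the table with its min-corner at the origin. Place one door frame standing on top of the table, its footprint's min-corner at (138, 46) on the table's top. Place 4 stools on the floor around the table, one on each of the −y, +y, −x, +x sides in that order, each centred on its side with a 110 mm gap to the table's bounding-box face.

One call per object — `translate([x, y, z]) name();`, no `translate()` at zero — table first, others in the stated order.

table();
translate([138, 46, 694]) door_frame();
translate([605, -414, 0]) stool();
translate([605, 1032, 0]) stool();
translate([-416, 309, 0]) stool();
translate([1626, 309, 0]) stool();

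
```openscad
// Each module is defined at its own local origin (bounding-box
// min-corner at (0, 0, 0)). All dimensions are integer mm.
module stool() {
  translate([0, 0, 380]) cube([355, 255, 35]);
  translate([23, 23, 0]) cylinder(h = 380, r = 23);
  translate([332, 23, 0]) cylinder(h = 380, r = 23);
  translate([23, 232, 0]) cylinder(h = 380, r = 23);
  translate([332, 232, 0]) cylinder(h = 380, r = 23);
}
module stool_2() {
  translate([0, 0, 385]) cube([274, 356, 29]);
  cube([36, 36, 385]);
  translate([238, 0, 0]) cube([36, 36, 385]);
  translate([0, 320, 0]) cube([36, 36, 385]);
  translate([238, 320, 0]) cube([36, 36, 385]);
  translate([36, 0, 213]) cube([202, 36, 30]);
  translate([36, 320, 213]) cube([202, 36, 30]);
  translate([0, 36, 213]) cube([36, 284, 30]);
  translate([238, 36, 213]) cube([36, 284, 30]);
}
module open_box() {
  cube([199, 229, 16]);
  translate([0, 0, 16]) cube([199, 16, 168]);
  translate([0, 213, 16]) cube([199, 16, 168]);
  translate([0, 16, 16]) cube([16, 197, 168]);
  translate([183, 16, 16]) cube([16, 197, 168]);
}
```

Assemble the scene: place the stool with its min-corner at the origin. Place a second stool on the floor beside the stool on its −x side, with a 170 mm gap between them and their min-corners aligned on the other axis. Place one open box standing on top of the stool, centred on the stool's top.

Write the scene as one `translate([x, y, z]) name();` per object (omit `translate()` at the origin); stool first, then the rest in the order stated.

stool();
translate([-444, 0, 0]) stool_2();
translate([78, 13, 415]) open_box();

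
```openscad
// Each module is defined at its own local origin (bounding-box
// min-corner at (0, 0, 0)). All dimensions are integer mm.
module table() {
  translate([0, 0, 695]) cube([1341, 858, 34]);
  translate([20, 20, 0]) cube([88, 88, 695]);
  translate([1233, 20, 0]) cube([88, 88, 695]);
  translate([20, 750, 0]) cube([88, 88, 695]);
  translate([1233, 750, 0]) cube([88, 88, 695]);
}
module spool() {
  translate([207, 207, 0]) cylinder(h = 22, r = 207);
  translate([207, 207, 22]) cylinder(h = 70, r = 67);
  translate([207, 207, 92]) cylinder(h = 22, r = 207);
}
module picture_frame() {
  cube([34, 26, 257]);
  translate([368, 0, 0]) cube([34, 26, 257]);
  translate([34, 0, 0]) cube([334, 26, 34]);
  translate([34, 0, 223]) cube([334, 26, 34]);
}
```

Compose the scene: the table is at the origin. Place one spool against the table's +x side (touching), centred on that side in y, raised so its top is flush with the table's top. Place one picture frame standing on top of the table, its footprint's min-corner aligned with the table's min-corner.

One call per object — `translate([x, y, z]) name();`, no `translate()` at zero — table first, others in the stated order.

table();
translate([1341, 222, 615]) spool();
translate([0, 0, 729]) picture_frame();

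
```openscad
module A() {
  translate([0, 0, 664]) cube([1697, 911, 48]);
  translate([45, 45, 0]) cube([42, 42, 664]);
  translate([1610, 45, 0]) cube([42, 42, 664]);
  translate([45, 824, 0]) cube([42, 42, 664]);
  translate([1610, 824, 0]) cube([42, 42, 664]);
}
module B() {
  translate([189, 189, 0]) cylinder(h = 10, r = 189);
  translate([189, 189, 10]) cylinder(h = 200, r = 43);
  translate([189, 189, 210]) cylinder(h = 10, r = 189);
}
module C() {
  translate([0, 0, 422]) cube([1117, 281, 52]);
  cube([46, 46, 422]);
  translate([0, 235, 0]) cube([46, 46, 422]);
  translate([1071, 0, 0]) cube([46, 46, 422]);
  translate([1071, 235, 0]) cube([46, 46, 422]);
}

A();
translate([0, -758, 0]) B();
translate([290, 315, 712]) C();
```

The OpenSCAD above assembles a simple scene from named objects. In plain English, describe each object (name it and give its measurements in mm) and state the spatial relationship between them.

A is a table with a 1697×911 mm rectangular top, 48 mm thick, top surface at z = 712 mm, supported by four 42×42 mm square legs, each inset 45 mm from the nearest pair of top edges, running from the floor.

B is a spool: two coaxial disc flanges of radius 189 mm and thickness 10 mm, joined by a core cylinder of radius 43 mm and height 200 mm. The lower flange rests on z = 0 and the three cylinders share a vertical axis.

C is a long wooden bench with a 1117 mm (x) × 281 mm (y) seat, 52 mm thick, its top surface 474 mm above the floor. Four 46 mm square legs at the seat corners, flush with the edges, run from z = 0 to the seat underside.

The spool is on the floor beside the table on its −y side. The bench is on top of the table, centred.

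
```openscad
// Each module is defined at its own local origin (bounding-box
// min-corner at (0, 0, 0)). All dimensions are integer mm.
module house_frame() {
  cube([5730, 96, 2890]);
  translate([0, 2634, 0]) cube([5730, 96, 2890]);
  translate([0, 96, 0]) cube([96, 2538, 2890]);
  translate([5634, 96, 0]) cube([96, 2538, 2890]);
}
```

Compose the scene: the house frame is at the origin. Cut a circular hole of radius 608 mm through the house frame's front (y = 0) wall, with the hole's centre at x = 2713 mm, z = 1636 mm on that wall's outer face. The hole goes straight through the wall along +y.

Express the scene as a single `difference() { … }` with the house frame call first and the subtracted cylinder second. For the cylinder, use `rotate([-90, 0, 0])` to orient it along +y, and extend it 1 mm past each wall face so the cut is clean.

difference() {
  house_frame();
  translate([2713, -1, 1636]) rotate([-90, 0, 0]) cylinder(h = 98, r = 608);
}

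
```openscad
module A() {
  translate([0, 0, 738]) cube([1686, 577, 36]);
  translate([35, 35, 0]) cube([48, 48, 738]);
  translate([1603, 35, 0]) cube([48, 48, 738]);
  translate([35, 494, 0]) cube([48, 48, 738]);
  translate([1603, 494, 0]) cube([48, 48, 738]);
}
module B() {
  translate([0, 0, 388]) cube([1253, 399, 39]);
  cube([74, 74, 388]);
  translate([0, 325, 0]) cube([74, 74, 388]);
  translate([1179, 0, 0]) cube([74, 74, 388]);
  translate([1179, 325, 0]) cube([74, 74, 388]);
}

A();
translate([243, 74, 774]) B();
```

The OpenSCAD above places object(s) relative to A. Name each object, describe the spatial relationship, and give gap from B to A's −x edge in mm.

The bench's min-x is at 243; the table's min-x is 0; gap = 243 mm.

A is a table. B is a bench. The bench is on top of the table. The gap from the bench to the table's −x edge is 243 mm.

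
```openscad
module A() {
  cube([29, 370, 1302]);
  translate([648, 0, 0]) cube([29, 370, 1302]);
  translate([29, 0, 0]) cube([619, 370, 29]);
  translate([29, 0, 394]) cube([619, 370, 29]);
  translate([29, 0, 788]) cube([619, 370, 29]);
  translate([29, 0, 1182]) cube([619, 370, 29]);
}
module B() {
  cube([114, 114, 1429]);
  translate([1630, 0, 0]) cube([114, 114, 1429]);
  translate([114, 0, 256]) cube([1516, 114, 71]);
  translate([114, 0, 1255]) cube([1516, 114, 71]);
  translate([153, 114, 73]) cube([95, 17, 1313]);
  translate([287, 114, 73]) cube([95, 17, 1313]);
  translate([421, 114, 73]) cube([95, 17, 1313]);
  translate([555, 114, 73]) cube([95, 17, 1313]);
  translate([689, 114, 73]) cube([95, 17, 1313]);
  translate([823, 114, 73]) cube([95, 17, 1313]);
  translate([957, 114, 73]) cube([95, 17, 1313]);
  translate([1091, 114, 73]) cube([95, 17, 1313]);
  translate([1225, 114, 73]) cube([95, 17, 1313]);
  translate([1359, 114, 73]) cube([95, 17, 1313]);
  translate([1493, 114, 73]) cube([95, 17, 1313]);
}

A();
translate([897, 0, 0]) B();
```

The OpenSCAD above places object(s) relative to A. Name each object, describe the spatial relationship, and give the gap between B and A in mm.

A is a bookshelf. B is a fence section. The fence section is on the floor beside the bookshelf on its +x side. The gap between the fence section and the bookshelf is 220 mm.

The fence section's nearest face is 220 mm from the bookshelf's +x face.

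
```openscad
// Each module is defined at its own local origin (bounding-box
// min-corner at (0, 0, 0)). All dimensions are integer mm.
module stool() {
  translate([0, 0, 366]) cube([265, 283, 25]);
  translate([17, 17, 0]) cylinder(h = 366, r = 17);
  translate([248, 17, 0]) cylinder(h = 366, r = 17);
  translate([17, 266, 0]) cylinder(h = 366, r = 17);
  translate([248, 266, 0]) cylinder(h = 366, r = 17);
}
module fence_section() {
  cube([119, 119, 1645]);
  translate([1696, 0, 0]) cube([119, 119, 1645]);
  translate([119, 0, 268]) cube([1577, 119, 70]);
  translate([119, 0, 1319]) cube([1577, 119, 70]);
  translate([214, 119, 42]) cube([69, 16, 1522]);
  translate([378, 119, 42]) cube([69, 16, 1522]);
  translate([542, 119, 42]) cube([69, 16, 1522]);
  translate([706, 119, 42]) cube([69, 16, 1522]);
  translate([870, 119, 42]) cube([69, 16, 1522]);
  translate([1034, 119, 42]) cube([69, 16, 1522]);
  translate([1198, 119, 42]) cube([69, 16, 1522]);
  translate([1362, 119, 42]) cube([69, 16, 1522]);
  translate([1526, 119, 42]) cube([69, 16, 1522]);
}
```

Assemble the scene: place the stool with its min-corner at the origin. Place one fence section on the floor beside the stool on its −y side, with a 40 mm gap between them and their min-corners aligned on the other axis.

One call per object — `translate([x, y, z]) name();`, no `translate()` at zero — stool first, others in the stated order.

stool();
translate([0, -175, 0]) fence_section();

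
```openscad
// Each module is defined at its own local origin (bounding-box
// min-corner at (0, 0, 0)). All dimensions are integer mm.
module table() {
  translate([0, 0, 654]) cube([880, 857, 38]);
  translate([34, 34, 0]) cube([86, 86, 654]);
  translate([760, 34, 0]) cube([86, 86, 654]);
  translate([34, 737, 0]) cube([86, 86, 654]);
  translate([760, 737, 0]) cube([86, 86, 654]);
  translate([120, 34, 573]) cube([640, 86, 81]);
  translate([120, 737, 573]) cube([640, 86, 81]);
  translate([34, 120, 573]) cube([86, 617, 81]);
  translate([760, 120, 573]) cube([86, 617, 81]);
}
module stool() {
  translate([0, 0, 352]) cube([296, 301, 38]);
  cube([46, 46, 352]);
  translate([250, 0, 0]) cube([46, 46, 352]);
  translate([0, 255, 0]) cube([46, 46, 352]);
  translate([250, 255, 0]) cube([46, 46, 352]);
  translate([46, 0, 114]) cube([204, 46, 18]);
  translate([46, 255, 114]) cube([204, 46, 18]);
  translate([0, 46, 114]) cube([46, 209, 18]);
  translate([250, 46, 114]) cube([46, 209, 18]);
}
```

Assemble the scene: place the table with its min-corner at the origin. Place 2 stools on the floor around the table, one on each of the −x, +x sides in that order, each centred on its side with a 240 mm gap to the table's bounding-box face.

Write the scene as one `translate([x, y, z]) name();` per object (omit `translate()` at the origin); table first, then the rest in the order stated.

table();
translate([-536, 278, 0]) stool();
translate([1120, 278, 0]) stool();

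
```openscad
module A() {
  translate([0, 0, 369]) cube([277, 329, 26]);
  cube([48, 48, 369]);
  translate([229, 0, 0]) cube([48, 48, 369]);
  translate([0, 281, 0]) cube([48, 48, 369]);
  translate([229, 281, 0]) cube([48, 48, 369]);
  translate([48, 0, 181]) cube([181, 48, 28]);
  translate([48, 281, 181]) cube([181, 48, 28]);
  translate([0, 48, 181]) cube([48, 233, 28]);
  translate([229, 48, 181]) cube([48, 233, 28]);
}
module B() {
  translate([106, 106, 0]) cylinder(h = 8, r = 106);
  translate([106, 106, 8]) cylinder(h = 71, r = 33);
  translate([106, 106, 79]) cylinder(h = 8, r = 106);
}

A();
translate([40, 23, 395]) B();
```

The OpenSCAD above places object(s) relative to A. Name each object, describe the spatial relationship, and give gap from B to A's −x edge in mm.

A is a stool. B is a spool. The spool is on top of the stool. The gap from the spool to the stool's −x edge is 40 mm.

The spool's min-x is at 40; the stool's min-x is 0; gap = 40 mm.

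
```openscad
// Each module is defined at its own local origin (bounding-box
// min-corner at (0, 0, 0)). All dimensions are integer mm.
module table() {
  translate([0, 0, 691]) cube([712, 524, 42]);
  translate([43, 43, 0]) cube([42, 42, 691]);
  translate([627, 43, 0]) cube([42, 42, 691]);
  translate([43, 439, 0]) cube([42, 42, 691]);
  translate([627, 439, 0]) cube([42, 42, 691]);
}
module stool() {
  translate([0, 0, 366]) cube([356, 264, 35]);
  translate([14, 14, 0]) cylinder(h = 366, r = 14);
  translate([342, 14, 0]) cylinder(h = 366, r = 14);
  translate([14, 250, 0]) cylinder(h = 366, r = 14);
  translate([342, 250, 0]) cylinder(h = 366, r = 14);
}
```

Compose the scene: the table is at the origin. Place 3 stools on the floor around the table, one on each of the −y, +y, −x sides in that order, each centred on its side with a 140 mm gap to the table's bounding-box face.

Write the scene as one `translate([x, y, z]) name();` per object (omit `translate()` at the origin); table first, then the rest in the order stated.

table();
translate([178, -404, 0]) stool();
translate([178, 664, 0]) stool();
translate([-496, 130, 0]) stool();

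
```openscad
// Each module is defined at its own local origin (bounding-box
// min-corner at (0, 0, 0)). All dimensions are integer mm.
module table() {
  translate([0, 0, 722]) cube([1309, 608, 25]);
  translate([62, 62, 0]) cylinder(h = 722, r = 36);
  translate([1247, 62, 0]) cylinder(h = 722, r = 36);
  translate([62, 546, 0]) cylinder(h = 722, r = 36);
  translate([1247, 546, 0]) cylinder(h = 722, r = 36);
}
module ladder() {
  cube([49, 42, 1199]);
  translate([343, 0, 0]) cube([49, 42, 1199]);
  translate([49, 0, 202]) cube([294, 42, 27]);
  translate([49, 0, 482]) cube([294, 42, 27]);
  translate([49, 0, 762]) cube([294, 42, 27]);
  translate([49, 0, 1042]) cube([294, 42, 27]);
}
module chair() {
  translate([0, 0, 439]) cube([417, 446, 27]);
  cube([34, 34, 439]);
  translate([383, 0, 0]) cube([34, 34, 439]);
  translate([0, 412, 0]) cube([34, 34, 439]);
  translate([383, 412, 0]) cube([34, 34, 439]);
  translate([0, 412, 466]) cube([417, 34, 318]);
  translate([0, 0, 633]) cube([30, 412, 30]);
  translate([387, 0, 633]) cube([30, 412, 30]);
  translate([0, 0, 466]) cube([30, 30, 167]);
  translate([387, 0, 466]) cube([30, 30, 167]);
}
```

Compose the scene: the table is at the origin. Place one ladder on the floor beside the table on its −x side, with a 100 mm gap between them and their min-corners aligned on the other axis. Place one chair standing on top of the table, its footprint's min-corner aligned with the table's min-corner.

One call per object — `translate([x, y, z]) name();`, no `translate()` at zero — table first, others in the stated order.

table();
translate([-492, 0, 0]) ladder();
translate([0, 0, 747]) chair();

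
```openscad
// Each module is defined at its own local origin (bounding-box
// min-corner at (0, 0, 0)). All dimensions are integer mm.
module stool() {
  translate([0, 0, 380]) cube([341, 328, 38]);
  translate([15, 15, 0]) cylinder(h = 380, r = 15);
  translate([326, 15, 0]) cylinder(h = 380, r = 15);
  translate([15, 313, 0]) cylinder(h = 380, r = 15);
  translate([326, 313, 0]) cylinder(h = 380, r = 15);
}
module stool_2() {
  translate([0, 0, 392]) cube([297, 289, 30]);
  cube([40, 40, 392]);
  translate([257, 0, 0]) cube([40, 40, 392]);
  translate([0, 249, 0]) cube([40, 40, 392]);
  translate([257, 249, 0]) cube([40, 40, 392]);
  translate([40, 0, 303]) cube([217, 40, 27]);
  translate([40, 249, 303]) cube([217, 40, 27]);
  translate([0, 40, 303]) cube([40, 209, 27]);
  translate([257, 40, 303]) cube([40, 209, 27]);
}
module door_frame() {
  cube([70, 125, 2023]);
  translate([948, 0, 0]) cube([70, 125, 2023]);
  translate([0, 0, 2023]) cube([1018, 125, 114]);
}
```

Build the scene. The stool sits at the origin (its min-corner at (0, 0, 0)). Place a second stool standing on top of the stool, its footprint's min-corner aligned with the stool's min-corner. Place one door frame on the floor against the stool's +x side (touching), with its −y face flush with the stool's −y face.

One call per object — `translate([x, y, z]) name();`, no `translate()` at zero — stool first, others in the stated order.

stool();
translate([0, 0, 418]) stool_2();
translate([341, 0, 0]) door_frame();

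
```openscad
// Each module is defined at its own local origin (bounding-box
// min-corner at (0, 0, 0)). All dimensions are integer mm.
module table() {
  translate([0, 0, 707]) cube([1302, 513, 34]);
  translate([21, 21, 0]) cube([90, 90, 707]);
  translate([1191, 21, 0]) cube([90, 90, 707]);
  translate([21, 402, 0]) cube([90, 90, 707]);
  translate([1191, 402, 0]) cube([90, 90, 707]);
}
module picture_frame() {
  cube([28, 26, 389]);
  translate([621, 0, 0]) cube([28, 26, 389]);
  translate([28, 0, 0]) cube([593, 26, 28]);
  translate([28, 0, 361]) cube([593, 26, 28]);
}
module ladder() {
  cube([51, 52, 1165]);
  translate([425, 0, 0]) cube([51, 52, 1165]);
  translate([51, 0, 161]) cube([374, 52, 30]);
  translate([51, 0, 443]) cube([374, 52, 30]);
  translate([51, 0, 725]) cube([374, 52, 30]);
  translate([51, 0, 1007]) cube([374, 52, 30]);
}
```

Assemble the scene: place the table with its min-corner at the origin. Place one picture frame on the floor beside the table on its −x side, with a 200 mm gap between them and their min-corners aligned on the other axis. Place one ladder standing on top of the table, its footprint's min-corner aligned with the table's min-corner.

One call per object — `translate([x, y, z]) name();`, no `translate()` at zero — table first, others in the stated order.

table();
translate([-849, 0, 0]) picture_frame();
translate([0, 0, 741]) ladder();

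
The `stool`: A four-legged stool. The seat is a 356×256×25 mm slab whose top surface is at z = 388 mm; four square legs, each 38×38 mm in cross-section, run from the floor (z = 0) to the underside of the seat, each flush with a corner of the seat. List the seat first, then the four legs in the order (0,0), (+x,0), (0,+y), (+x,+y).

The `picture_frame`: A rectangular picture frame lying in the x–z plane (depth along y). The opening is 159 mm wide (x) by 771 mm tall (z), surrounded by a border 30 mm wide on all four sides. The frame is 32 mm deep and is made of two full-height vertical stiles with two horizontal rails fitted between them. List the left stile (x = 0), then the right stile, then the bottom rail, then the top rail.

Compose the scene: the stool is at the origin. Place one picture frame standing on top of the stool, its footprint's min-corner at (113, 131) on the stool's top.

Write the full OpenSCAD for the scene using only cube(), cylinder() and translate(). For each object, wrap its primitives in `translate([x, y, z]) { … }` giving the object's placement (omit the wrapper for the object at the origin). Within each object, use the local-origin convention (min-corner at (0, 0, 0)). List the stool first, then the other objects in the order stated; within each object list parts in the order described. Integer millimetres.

translate([0, 0, 363]) cube([356, 256, 25]);
cube([38, 38, 363]);
translate([318, 0, 0]) cube([38, 38, 363]);
translate([0, 218, 0]) cube([38, 38, 363]);
translate([318, 218, 0]) cube([38, 38, 363]);
translate([113, 131, 388]) {
  cube([30, 32, 831]);
  translate([189, 0, 0]) cube([30, 32, 831]);
  translate([30, 0, 0]) cube([159, 32, 30]);
  translate([30, 0, 801]) cube([159, 32, 30]);
}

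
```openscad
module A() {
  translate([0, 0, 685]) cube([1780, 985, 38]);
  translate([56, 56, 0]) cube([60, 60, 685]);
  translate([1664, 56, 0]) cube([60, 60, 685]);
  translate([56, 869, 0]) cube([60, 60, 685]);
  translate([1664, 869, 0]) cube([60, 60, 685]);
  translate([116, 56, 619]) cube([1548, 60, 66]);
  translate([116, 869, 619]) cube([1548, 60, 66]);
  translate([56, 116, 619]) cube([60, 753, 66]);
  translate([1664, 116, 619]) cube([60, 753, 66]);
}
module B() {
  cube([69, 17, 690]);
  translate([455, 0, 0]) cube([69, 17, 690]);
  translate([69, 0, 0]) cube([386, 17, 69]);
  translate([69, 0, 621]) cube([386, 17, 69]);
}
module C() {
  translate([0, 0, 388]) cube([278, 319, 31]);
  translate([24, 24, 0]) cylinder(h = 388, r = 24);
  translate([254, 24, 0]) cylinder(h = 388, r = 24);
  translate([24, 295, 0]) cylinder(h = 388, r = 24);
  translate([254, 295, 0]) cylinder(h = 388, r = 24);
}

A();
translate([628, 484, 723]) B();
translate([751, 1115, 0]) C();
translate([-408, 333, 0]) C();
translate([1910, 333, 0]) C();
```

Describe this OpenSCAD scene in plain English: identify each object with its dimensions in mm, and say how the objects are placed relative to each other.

A is a rectangular dining table. The top is 1780×985×38 mm with its upper surface at z = 723 mm. It stands on four 60×60 mm square legs, each inset 56 mm from the nearest pair of top edges, running from the floor to the underside of the top. Four apron rails, 60 mm thick and 66 mm tall, run between adjacent legs with their top edges flush with the underside of the top and their outer faces flush with the legs' outer faces.

B is a picture frame with a 386×552 mm rectangular opening (x by z) and a uniform 69 mm border on every side. Frame depth is 17 mm along y. It is built from two vertical stiles running the full outside height and two horizontal rails spanning the gap between the stiles.

C is a four-legged stool. The seat is a 278×319×31 mm slab whose top surface is at z = 419 mm; four round legs, each 48 mm in diameter, run from the floor (z = 0) to the underside of the seat, each leg's axis is inset half a diameter from the nearest pair of seat edges (so the leg's bounding box is flush with the corner).

The picture frame is on top of the table, centred. Three stools sit around the table at the +y, −x, +x sides.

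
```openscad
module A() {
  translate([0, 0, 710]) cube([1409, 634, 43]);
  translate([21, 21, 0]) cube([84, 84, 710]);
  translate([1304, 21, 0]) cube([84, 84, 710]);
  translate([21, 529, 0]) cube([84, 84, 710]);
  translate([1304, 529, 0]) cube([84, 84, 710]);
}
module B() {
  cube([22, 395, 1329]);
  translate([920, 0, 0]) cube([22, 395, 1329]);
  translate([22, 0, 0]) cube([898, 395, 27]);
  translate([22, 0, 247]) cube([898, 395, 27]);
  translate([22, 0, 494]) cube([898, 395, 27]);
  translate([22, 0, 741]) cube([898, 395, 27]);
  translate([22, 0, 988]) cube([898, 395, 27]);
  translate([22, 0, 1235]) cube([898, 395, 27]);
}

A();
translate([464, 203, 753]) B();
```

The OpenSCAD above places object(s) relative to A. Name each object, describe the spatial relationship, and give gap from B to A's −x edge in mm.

The bookshelf's min-x is at 464; the table's min-x is 0; gap = 464 mm.

A is a table. B is a bookshelf. The bookshelf is on top of the table. The gap from the bookshelf to the table's −x edge is 464 mm.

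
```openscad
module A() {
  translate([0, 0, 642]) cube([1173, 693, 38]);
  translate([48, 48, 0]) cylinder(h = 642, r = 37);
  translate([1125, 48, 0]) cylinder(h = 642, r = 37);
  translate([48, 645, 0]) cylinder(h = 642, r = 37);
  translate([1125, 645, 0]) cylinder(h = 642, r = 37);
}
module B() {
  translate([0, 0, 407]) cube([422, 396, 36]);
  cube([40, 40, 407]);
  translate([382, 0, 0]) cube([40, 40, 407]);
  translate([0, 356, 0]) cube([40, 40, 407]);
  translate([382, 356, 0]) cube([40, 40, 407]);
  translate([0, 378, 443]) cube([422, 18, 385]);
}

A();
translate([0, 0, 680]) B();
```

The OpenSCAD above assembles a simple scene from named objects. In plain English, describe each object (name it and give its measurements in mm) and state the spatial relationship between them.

A is a rectangular dining table. The top is 1173×693×38 mm with its upper surface at z = 680 mm. It stands on four round legs of 74 mm diameter, each leg's bounding box inset 11 mm from the nearest pair of top edges, running from the floor to the underside of the top.

B is a chair: 422×396 mm seat, 36 mm thick, top at z = 443 mm, on four 40 mm square corner legs flush with the seat edges. A 18 mm thick backrest slab spans the full seat width, extending 385 mm above the seat top, its back face flush with the seat's +y edge.

The chair is on top of the table.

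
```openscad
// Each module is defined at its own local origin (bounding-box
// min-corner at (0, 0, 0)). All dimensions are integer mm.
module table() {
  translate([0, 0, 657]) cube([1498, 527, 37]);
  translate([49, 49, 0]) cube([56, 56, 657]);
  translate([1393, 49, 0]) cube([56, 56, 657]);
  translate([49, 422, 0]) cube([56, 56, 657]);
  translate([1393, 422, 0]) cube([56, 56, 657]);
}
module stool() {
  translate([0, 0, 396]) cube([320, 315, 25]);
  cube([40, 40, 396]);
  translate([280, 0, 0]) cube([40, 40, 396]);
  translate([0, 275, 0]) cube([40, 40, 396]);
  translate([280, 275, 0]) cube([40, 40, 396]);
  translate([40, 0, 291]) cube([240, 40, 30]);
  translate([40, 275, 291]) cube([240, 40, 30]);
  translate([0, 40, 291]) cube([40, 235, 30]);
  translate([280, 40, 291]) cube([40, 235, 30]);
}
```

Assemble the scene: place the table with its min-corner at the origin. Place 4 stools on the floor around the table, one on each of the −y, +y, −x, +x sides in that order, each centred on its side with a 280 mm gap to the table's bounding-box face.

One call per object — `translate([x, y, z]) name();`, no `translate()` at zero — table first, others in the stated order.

table();
translate([589, -595, 0]) stool();
translate([589, 807, 0]) stool();
translate([-600, 106, 0]) stool();
translate([1778, 106, 0]) stool();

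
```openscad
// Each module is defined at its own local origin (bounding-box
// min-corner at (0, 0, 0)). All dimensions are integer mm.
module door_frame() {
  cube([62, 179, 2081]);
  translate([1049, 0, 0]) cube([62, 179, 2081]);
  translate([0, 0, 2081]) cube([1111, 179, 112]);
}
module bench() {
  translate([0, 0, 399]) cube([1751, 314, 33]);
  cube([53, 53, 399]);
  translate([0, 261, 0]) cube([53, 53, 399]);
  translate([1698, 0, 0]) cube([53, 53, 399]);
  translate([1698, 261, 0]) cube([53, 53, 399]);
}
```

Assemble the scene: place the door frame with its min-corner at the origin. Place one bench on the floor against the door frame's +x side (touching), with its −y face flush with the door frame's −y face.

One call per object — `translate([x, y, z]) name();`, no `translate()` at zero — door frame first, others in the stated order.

door_frame();
translate([1111, 0, 0]) bench();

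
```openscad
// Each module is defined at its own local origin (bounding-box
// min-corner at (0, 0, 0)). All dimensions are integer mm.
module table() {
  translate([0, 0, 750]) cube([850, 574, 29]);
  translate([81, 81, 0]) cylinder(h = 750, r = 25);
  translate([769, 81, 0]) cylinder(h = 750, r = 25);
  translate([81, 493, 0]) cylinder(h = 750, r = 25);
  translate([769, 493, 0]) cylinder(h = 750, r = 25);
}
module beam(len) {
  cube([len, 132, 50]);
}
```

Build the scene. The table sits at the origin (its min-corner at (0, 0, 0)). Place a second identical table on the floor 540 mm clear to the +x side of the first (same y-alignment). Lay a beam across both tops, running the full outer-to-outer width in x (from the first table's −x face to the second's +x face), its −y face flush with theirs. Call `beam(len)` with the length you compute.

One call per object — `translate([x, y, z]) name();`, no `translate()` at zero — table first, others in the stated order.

table();
translate([1390, 0, 0]) table();
translate([0, 0, 779]) beam(2240);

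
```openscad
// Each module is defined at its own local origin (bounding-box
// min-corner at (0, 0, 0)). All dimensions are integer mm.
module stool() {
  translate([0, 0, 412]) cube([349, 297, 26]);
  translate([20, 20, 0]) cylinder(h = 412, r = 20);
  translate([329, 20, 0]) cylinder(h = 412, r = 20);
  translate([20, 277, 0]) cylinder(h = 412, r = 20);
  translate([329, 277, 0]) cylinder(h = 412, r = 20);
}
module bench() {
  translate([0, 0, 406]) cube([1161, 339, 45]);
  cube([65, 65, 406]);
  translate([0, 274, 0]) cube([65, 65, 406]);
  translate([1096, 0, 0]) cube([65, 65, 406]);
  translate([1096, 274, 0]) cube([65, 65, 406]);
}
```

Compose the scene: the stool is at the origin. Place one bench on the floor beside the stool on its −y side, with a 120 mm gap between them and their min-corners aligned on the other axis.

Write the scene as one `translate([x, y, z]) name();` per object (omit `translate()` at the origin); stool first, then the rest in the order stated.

stool();
translate([0, -459, 0]) bench();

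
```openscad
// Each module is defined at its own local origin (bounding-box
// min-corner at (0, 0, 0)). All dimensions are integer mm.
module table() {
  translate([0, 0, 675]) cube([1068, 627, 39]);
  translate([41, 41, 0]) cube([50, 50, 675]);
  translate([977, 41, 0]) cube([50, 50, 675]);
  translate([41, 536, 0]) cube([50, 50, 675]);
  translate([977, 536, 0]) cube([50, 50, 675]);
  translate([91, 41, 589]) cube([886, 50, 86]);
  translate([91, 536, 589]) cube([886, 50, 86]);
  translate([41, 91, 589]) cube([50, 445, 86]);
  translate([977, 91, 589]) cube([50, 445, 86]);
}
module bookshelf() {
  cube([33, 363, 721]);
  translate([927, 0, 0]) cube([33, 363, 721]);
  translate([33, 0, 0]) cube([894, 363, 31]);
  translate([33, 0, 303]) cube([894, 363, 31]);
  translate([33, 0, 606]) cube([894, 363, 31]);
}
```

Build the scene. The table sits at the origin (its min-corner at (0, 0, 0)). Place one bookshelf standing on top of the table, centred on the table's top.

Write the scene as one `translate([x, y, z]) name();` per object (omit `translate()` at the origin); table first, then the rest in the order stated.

table();
translate([54, 132, 714]) bookshelf();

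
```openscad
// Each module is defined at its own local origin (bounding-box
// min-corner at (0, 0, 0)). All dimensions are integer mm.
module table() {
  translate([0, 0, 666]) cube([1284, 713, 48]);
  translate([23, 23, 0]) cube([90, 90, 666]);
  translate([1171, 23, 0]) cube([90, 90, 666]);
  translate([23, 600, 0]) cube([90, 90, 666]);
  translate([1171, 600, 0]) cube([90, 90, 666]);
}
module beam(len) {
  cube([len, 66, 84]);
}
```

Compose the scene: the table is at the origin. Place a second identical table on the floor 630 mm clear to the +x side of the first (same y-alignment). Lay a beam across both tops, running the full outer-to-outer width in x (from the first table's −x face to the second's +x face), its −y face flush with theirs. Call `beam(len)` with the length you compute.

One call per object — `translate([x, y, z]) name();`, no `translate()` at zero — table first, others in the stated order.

table();
translate([1914, 0, 0]) table();
translate([0, 0, 714]) beam(3198);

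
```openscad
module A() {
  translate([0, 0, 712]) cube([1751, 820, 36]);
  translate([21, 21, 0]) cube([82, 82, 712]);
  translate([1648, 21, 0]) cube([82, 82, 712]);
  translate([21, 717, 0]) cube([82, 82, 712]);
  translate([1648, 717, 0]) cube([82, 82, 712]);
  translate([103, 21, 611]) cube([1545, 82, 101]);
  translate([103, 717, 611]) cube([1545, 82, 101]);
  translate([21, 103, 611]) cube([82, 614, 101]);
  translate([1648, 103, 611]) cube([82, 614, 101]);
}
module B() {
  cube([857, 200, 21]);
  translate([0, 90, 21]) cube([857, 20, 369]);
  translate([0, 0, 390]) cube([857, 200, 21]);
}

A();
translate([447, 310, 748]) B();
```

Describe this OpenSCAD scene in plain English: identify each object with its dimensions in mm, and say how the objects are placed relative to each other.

A is a rectangular dining table. The top is 1751×820×36 mm with its upper surface at z = 748 mm. It stands on four 82×82 mm square legs, each inset 21 mm from the nearest pair of top edges, running from the floor to the underside of the top. Four apron rails, 82 mm thick and 101 mm tall, run between adjacent legs with their top edges flush with the underside of the top and their outer faces flush with the legs' outer faces.

B is an I-beam lying along x, 857 mm long. Overall section height 411 mm. Two flanges 200 mm wide (y) and 21 mm thick, one on the floor and one at the top; a web 20 mm thick runs between them, centred on the flange width.

The I-beam is on top of the table, centred.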